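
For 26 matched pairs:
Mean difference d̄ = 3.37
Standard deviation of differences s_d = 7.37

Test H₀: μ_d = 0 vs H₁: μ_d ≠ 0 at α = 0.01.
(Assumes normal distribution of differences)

Answer: t = 2.3315, fail to reject H₀

Derivation:
df = n - 1 = 25
SE = s_d/√n = 7.37/√26 = 1.4454
t = d̄/SE = 3.37/1.4454 = 2.3315
Critical value: t_{0.005,25} = ±2.787
p-value ≈ 0.0281
Decision: fail to reject H₀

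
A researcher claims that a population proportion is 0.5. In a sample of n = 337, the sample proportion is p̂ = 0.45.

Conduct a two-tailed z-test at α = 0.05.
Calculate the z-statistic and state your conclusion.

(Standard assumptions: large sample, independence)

H₀: p = 0.5, H₁: p ≠ 0.5
Standard error: SE = √(p₀(1-p₀)/n) = √(0.5×0.5/337) = 0.027237
z-statistic: z = (p̂ - p₀)/SE = (0.45 - 0.5)/0.027237 = -1.8357
Critical value: z_0.025 = ±1.960
p-value = 0.0664
Decision: fail to reject H₀ at α = 0.05

Answer: z = -1.8357, fail to reject H₀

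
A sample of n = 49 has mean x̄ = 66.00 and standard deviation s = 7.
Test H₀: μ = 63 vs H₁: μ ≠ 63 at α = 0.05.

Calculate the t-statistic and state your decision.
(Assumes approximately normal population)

Answer: t = 3.0000, reject H₀

Derivation:
df = n - 1 = 48
SE = s/√n = 7/√49 = 1.0000
t = (x̄ - μ₀)/SE = (66.00 - 63)/1.0000 = 3.0000
Critical value: t_{0.025,48} = ±2.011
p-value ≈ 0.0043
Decision: reject H₀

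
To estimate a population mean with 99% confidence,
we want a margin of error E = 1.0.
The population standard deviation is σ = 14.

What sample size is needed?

Answer: n = 1301

Derivation:
z_0.005 = 2.576
n = (z×σ/E)² = (2.576×14/1.0)²
n = 1300.6121
Round up: n = 1301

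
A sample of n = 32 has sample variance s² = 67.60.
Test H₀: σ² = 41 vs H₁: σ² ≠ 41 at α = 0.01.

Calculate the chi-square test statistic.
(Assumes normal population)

Answer: χ² = 51.1122, fail to reject H₀

Derivation:
df = n - 1 = 31
χ² = (n-1)s²/σ₀² = 31×67.60/41 = 51.1122
Critical values: χ²_{0.995,31} = 14.458, χ²_{0.005,31} = 55.003
Rejection region: χ² < 14.458 or χ² > 55.003
Decision: fail to reject H₀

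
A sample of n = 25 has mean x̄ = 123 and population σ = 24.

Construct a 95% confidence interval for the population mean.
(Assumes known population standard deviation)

Answer: (113.5920, 132.4080)

Derivation:
Confidence level: 95%, α = 0.05
z_0.025 = 1.960
SE = σ/√n = 24/√25 = 4.8000
Margin of error = 1.960 × 4.8000 = 9.4080
CI: x̄ ± margin = 123 ± 9.4080
CI: (113.5920, 132.4080)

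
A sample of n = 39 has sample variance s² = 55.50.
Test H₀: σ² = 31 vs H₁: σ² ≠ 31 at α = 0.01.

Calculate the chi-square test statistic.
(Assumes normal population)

Answer: χ² = 68.0323, reject H₀

Derivation:
df = n - 1 = 38
χ² = (n-1)s²/σ₀² = 38×55.50/31 = 68.0323
Critical values: χ²_{0.995,38} = 19.289, χ²_{0.005,38} = 64.181
Rejection region: χ² < 19.289 or χ² > 64.181
Decision: reject H₀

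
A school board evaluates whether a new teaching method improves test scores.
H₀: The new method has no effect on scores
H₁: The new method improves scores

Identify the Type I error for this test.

Type I error: rejecting H₀ when it is actually true (false positive).
Type II error: failing to reject H₀ when H₁ is actually true (false negative).

Answer: Concluding the new method improves scores when it actually doesn't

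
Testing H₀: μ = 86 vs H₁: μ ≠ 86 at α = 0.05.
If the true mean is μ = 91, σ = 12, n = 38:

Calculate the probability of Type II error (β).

SE = σ/√n = 12/√38 = 1.9467
Critical values: μ₀ ± z_0.025×SE = 86 ± 1.960×1.9467
Acceptance region: (82.1845, 89.8155)
Under H₁ (μ = 91): z_high = (89.8155 - 91)/1.9467 = -0.6085, z_low = (82.1845 - 91)/1.9467 = -4.5284
β = P(not reject | H₁) = Φ(-0.6085) - Φ(-4.5284) ≈ 0.2714

Answer: β ≈ 0.2714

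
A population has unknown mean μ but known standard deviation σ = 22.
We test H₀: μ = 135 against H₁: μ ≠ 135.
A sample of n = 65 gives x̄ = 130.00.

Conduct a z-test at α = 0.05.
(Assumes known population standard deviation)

Standard error: SE = σ/√n = 22/√65 = 2.7288
z-statistic: z = (x̄ - μ₀)/SE = (130.00 - 135)/2.7288 = -1.8323
Critical value: ±1.960
p-value = 0.0669
Decision: fail to reject H₀

Answer: z = -1.8323, fail to reject H₀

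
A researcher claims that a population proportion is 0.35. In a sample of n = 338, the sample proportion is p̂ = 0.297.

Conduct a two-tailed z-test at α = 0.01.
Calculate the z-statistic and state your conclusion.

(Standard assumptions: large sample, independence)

Answer: z = -2.0429, fail to reject H₀

Derivation:
H₀: p = 0.35, H₁: p ≠ 0.35
Standard error: SE = √(p₀(1-p₀)/n) = √(0.35×0.65/338) = 0.025944
z-statistic: z = (p̂ - p₀)/SE = (0.297 - 0.35)/0.025944 = -2.0429
Critical value: z_0.005 = ±2.576
p-value = 0.0411
Decision: fail to reject H₀ at α = 0.01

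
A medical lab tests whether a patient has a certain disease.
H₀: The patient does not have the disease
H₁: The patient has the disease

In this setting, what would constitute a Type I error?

Answer: Diagnosing a healthy patient as having the disease (false positive)

Derivation:
Type I error (α): Rejecting H₀ when H₀ is true
Type II error (β): Failing to reject H₀ when H₁ is true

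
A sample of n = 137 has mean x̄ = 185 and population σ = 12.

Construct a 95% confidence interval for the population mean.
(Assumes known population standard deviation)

Confidence level: 95%, α = 0.05
z_0.025 = 1.960
SE = σ/√n = 12/√137 = 1.0252
Margin of error = 1.960 × 1.0252 = 2.0094
CI: x̄ ± margin = 185 ± 2.0094
CI: (182.9906, 187.0094)

Answer: (182.9906, 187.0094)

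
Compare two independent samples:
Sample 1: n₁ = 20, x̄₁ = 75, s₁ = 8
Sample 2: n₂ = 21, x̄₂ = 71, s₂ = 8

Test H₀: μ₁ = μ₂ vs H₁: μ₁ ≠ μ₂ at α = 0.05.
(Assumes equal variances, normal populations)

Pooled variance: s²_p = [19×8² + 20×8²]/(39) = 64.0000
s_p = 8.0000
SE = s_p×√(1/n₁ + 1/n₂) = 8.0000×√(1/20 + 1/21) = 2.4995
t = (x̄₁ - x̄₂)/SE = (75 - 71)/2.4995 = 1.6003
df = 39, t-critical = ±2.023
Decision: fail to reject H₀

Answer: t = 1.6003, fail to reject H₀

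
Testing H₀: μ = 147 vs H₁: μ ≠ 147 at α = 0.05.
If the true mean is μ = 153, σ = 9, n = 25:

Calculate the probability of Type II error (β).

Answer: β ≈ 0.0848

Derivation:
SE = σ/√n = 9/√25 = 1.8000
Critical values: μ₀ ± z_0.025×SE = 147 ± 1.960×1.8000
Acceptance region: (143.4720, 150.5280)
Under H₁ (μ = 153): z_high = (150.5280 - 153)/1.8000 = -1.3733, z_low = (143.4720 - 153)/1.8000 = -5.2933
β = P(not reject | H₁) = Φ(-1.3733) - Φ(-5.2933) ≈ 0.0848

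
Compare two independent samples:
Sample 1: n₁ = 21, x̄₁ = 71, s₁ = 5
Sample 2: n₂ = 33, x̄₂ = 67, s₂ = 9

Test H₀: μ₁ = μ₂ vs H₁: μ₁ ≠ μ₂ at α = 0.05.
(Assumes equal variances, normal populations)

Answer: t = 1.8583, fail to reject H₀

Derivation:
Pooled variance: s²_p = [20×5² + 32×9²]/(52) = 59.4615
s_p = 7.7111
SE = s_p×√(1/n₁ + 1/n₂) = 7.7111×√(1/21 + 1/33) = 2.1525
t = (x̄₁ - x̄₂)/SE = (71 - 67)/2.1525 = 1.8583
df = 52, t-critical = ±2.007
Decision: fail to reject H₀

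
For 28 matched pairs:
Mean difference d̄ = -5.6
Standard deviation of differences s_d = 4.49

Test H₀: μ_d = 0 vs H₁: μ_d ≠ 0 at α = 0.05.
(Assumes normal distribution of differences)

df = n - 1 = 27
SE = s_d/√n = 4.49/√28 = 0.8485
t = d̄/SE = -5.6/0.8485 = -6.5999
Critical value: t_{0.025,27} = ±2.052
p-value < 0.0001
Decision: reject H₀

Answer: t = -6.5999, reject H₀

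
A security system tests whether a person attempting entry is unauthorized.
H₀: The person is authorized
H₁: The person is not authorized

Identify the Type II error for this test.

Answer: Granting entry to an unauthorized person

Derivation:
A Type I error (probability α) occurs when we reject a true H₀.
A Type II error (probability β) occurs when we fail to reject a false H₀.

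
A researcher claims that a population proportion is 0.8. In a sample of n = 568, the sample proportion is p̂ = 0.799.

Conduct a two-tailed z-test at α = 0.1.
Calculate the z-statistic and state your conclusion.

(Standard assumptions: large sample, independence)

H₀: p = 0.8, H₁: p ≠ 0.8
Standard error: SE = √(p₀(1-p₀)/n) = √(0.8×0.2/568) = 0.016784
z-statistic: z = (p̂ - p₀)/SE = (0.799 - 0.8)/0.016784 = -0.0596
Critical value: z_0.05 = ±1.645
p-value = 0.9525
Decision: fail to reject H₀ at α = 0.1

Answer: z = -0.0596, fail to reject H₀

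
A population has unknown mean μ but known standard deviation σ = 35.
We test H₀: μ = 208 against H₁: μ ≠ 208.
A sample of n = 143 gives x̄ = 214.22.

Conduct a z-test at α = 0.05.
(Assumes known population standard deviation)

Standard error: SE = σ/√n = 35/√143 = 2.9268
z-statistic: z = (x̄ - μ₀)/SE = (214.22 - 208)/2.9268 = 2.1252
Critical value: ±1.960
p-value = 0.0336
Decision: reject H₀

Answer: z = 2.1252, reject H₀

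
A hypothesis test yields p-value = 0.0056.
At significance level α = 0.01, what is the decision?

Compare p-value to α:
0.0056 < 0.01
Decision: reject H₀

Answer: reject H₀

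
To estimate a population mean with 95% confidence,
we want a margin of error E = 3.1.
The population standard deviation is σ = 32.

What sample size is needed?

Answer: n = 410

Derivation:
z_0.025 = 1.960
n = (z×σ/E)² = (1.960×32/3.1)²
n = 409.3443
Round up: n = 410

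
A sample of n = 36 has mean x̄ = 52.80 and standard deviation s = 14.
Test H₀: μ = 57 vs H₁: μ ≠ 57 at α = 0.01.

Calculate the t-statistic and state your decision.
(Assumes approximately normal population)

Answer: t = -1.8000, fail to reject H₀

Derivation:
df = n - 1 = 35
SE = s/√n = 14/√36 = 2.3333
t = (x̄ - μ₀)/SE = (52.80 - 57)/2.3333 = -1.8000
Critical value: t_{0.005,35} = ±2.724
p-value ≈ 0.0805
Decision: fail to reject H₀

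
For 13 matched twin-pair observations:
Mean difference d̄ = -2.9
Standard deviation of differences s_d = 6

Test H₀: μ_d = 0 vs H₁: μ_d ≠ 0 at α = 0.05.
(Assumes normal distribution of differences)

df = n - 1 = 12
SE = s_d/√n = 6/√13 = 1.6641
t = d̄/SE = -2.9/1.6641 = -1.7427
Critical value: t_{0.025,12} = ±2.179
p-value ≈ 0.1069
Decision: fail to reject H₀

Answer: t = -1.7427, fail to reject H₀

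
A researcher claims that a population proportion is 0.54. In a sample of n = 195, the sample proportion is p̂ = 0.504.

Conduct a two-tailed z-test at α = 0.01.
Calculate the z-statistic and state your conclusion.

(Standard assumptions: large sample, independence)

H₀: p = 0.54, H₁: p ≠ 0.54
Standard error: SE = √(p₀(1-p₀)/n) = √(0.54×0.46/195) = 0.035691
z-statistic: z = (p̂ - p₀)/SE = (0.504 - 0.54)/0.035691 = -1.0087
Critical value: z_0.005 = ±2.576
p-value = 0.3131
Decision: fail to reject H₀ at α = 0.01

Answer: z = -1.0087, fail to reject H₀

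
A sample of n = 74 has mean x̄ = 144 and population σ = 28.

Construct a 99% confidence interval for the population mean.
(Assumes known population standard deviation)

Answer: (135.6154, 152.3846)

Derivation:
Confidence level: 99%, α = 0.01
z_0.005 = 2.576
SE = σ/√n = 28/√74 = 3.2549
Margin of error = 2.576 × 3.2549 = 8.3846
CI: x̄ ± margin = 144 ± 8.3846
CI: (135.6154, 152.3846)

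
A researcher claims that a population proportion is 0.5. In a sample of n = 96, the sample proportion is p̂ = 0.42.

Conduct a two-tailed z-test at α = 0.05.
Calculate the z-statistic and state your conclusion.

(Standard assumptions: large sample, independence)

H₀: p = 0.5, H₁: p ≠ 0.5
Standard error: SE = √(p₀(1-p₀)/n) = √(0.5×0.5/96) = 0.051031
z-statistic: z = (p̂ - p₀)/SE = (0.42 - 0.5)/0.051031 = -1.5677
Critical value: z_0.025 = ±1.960
p-value = 0.1170
Decision: fail to reject H₀ at α = 0.05

Answer: z = -1.5677, fail to reject H₀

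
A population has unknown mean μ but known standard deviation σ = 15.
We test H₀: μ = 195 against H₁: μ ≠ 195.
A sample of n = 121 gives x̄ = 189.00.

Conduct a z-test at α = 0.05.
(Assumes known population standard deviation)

Answer: z = -4.4001, reject H₀

Derivation:
Standard error: SE = σ/√n = 15/√121 = 1.3636
z-statistic: z = (x̄ - μ₀)/SE = (189.00 - 195)/1.3636 = -4.4001
Critical value: ±1.960
p-value < 0.0001
Decision: reject H₀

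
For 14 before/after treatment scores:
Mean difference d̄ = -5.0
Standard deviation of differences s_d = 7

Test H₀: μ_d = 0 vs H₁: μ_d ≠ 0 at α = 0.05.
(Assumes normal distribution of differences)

Answer: t = -2.6727, reject H₀

Derivation:
df = n - 1 = 13
SE = s_d/√n = 7/√14 = 1.8708
t = d̄/SE = -5.0/1.8708 = -2.6727
Critical value: t_{0.025,13} = ±2.160
p-value ≈ 0.0192
Decision: reject H₀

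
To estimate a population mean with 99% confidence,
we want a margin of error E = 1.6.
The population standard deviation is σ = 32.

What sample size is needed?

Answer: n = 2655

Derivation:
z_0.005 = 2.576
n = (z×σ/E)² = (2.576×32/1.6)²
n = 2654.3104
Round up: n = 2655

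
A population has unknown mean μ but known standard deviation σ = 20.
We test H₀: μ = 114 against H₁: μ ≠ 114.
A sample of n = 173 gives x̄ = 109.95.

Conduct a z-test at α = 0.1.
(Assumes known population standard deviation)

Standard error: SE = σ/√n = 20/√173 = 1.5206
z-statistic: z = (x̄ - μ₀)/SE = (109.95 - 114)/1.5206 = -2.6634
Critical value: ±1.645
p-value = 0.0077
Decision: reject H₀

Answer: z = -2.6634, reject H₀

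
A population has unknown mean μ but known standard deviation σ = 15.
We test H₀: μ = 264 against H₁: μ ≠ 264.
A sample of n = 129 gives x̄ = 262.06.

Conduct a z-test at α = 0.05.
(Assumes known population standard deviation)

Standard error: SE = σ/√n = 15/√129 = 1.3207
z-statistic: z = (x̄ - μ₀)/SE = (262.06 - 264)/1.3207 = -1.4689
Critical value: ±1.960
p-value = 0.1419
Decision: fail to reject H₀

Answer: z = -1.4689, fail to reject H₀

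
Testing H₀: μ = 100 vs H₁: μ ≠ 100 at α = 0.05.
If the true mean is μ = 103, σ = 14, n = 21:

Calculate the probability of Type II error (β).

SE = σ/√n = 14/√21 = 3.0551
Critical values: μ₀ ± z_0.025×SE = 100 ± 1.960×3.0551
Acceptance region: (94.0120, 105.9880)
Under H₁ (μ = 103): z_high = (105.9880 - 103)/3.0551 = 0.9780, z_low = (94.0120 - 103)/3.0551 = -2.9420
β = P(not reject | H₁) = Φ(0.9780) - Φ(-2.9420) ≈ 0.8343

Answer: β ≈ 0.8343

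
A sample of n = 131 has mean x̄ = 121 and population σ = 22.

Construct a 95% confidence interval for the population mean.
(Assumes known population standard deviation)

Confidence level: 95%, α = 0.05
z_0.025 = 1.960
SE = σ/√n = 22/√131 = 1.9221
Margin of error = 1.960 × 1.9221 = 3.7673
CI: x̄ ± margin = 121 ± 3.7673
CI: (117.2327, 124.7673)

Answer: (117.2327, 124.7673)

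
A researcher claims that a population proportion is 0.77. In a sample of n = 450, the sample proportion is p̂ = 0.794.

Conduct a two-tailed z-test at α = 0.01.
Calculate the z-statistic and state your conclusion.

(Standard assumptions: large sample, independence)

Answer: z = 1.2098, fail to reject H₀

Derivation:
H₀: p = 0.77, H₁: p ≠ 0.77
Standard error: SE = √(p₀(1-p₀)/n) = √(0.77×0.23/450) = 0.019838
z-statistic: z = (p̂ - p₀)/SE = (0.794 - 0.77)/0.019838 = 1.2098
Critical value: z_0.005 = ±2.576
p-value = 0.2264
Decision: fail to reject H₀ at α = 0.01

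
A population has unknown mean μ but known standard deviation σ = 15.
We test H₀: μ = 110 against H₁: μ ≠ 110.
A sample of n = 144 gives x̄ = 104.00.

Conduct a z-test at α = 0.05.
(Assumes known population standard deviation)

Standard error: SE = σ/√n = 15/√144 = 1.2500
z-statistic: z = (x̄ - μ₀)/SE = (104.00 - 110)/1.2500 = -4.8000
Critical value: ±1.960
p-value < 0.0001
Decision: reject H₀

Answer: z = -4.8000, reject H₀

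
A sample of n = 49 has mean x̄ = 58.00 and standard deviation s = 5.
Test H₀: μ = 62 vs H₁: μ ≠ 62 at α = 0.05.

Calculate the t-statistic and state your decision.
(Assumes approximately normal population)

df = n - 1 = 48
SE = s/√n = 5/√49 = 0.7143
t = (x̄ - μ₀)/SE = (58.00 - 62)/0.7143 = -5.5999
Critical value: t_{0.025,48} = ±2.011
p-value < 0.0001
Decision: reject H₀

Answer: t = -5.5999, reject H₀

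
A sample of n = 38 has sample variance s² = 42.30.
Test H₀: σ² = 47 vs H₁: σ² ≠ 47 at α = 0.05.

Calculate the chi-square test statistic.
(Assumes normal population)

df = n - 1 = 37
χ² = (n-1)s²/σ₀² = 37×42.30/47 = 33.3000
Critical values: χ²_{0.975,37} = 22.106, χ²_{0.025,37} = 55.668
Rejection region: χ² < 22.106 or χ² > 55.668
Decision: fail to reject H₀

Answer: χ² = 33.3000, fail to reject H₀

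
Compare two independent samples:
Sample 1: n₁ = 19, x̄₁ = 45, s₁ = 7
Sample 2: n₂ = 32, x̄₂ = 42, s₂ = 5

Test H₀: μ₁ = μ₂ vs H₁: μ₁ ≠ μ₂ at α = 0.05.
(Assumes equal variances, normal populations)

Answer: t = 1.7813, fail to reject H₀

Derivation:
Pooled variance: s²_p = [18×7² + 31×5²]/(49) = 33.8163
s_p = 5.8152
SE = s_p×√(1/n₁ + 1/n₂) = 5.8152×√(1/19 + 1/32) = 1.6842
t = (x̄₁ - x̄₂)/SE = (45 - 42)/1.6842 = 1.7813
df = 49, t-critical = ±2.010
Decision: fail to reject H₀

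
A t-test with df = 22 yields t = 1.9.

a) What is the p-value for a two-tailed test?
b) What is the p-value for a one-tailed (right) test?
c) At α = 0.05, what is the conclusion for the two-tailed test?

Using t-distribution with df = 22:
a) Two-tailed: p = 2×P(T > 1.9) = 0.0706
b) One-tailed: p = P(T > 1.9) = 0.0353
c) 0.0706 ≥ 0.05, fail to reject H₀

Answer: a) 0.0706, b) 0.0353, c) fail to reject H₀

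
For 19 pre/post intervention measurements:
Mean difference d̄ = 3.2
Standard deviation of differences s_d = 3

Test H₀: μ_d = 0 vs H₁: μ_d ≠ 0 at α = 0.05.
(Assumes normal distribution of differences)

Answer: t = 4.6498, reject H₀

Derivation:
df = n - 1 = 18
SE = s_d/√n = 3/√19 = 0.6882
t = d̄/SE = 3.2/0.6882 = 4.6498
Critical value: t_{0.025,18} = ±2.101
p-value ≈ 0.0002
Decision: reject H₀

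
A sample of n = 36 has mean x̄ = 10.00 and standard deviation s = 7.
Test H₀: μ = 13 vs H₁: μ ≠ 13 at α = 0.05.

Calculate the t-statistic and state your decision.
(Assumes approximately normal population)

df = n - 1 = 35
SE = s/√n = 7/√36 = 1.1667
t = (x̄ - μ₀)/SE = (10.00 - 13)/1.1667 = -2.5714
Critical value: t_{0.025,35} = ±2.030
p-value ≈ 0.0145
Decision: reject H₀

Answer: t = -2.5714, reject H₀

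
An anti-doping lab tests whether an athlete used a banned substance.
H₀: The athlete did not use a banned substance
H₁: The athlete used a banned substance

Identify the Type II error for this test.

Answer: Failing to detect doping in an athlete who used a banned substance

Derivation:
Type I error: rejecting H₀ when it is actually true (false positive).
Type II error: failing to reject H₀ when H₁ is actually true (false negative).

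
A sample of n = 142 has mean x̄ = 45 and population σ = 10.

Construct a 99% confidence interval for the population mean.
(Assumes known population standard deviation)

Answer: (42.8382, 47.1618)

Derivation:
Confidence level: 99%, α = 0.01
z_0.005 = 2.576
SE = σ/√n = 10/√142 = 0.8392
Margin of error = 2.576 × 0.8392 = 2.1618
CI: x̄ ± margin = 45 ± 2.1618
CI: (42.8382, 47.1618)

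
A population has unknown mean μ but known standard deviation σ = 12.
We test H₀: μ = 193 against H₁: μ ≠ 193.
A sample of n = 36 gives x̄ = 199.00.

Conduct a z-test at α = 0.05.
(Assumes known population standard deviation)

Standard error: SE = σ/√n = 12/√36 = 2.0000
z-statistic: z = (x̄ - μ₀)/SE = (199.00 - 193)/2.0000 = 3.0000
Critical value: ±1.960
p-value = 0.0027
Decision: reject H₀

Answer: z = 3.0000, reject H₀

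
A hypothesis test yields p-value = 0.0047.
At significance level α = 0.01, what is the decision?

Compare p-value to α:
0.0047 < 0.01
Decision: reject H₀

Answer: reject H₀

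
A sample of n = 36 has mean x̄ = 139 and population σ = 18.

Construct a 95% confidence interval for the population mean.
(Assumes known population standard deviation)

Confidence level: 95%, α = 0.05
z_0.025 = 1.960
SE = σ/√n = 18/√36 = 3.0000
Margin of error = 1.960 × 3.0000 = 5.8800
CI: x̄ ± margin = 139 ± 5.8800
CI: (133.1200, 144.8800)

Answer: (133.1200, 144.8800)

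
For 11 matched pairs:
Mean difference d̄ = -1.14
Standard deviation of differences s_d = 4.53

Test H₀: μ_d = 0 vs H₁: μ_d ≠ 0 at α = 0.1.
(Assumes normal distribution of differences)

Answer: t = -0.8347, fail to reject H₀

Derivation:
df = n - 1 = 10
SE = s_d/√n = 4.53/√11 = 1.3658
t = d̄/SE = -1.14/1.3658 = -0.8347
Critical value: t_{0.05,10} = ±1.812
p-value ≈ 0.4234
Decision: fail to reject H₀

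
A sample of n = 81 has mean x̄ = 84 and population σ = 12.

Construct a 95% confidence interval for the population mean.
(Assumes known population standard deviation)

Confidence level: 95%, α = 0.05
z_0.025 = 1.960
SE = σ/√n = 12/√81 = 1.3333
Margin of error = 1.960 × 1.3333 = 2.6133
CI: x̄ ± margin = 84 ± 2.6133
CI: (81.3867, 86.6133)

Answer: (81.3867, 86.6133)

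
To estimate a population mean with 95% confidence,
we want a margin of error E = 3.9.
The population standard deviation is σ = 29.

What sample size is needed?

z_0.025 = 1.960
n = (z×σ/E)² = (1.960×29/3.9)²
n = 212.4119
Round up: n = 213

Answer: n = 213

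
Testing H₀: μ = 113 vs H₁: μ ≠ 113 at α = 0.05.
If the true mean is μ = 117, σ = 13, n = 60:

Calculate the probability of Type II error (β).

SE = σ/√n = 13/√60 = 1.6783
Critical values: μ₀ ± z_0.025×SE = 113 ± 1.960×1.6783
Acceptance region: (109.7105, 116.2895)
Under H₁ (μ = 117): z_high = (116.2895 - 117)/1.6783 = -0.4233, z_low = (109.7105 - 117)/1.6783 = -4.3434
β = P(not reject | H₁) = Φ(-0.4233) - Φ(-4.3434) ≈ 0.3360

Answer: β ≈ 0.3360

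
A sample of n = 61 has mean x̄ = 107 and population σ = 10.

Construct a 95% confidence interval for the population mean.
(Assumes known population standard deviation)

Confidence level: 95%, α = 0.05
z_0.025 = 1.960
SE = σ/√n = 10/√61 = 1.2804
Margin of error = 1.960 × 1.2804 = 2.5096
CI: x̄ ± margin = 107 ± 2.5096
CI: (104.4904, 109.5096)

Answer: (104.4904, 109.5096)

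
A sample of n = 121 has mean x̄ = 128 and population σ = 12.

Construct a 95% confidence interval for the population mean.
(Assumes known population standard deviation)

Answer: (125.8618, 130.1382)

Derivation:
Confidence level: 95%, α = 0.05
z_0.025 = 1.960
SE = σ/√n = 12/√121 = 1.0909
Margin of error = 1.960 × 1.0909 = 2.1382
CI: x̄ ± margin = 128 ± 2.1382
CI: (125.8618, 130.1382)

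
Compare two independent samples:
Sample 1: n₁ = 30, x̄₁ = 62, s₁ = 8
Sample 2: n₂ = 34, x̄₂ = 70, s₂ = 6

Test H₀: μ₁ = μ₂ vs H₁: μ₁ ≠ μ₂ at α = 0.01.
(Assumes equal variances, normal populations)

Pooled variance: s²_p = [29×8² + 33×6²]/(62) = 49.0968
s_p = 7.0069
SE = s_p×√(1/n₁ + 1/n₂) = 7.0069×√(1/30 + 1/34) = 1.7552
t = (x̄₁ - x̄₂)/SE = (62 - 70)/1.7552 = -4.5579
df = 62, t-critical = ±2.657
Decision: reject H₀

Answer: t = -4.5579, reject H₀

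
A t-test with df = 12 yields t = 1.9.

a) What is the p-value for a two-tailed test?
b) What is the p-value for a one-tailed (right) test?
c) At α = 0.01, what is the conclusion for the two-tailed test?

Answer: a) 0.0817, b) 0.0409, c) fail to reject H₀

Derivation:
Using t-distribution with df = 12:
a) Two-tailed: p = 2×P(T > 1.9) = 0.0817
b) One-tailed: p = P(T > 1.9) = 0.0409
c) 0.0817 ≥ 0.01, fail to reject H₀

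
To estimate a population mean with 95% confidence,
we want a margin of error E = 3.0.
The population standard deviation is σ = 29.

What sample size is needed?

z_0.025 = 1.960
n = (z×σ/E)² = (1.960×29/3.0)²
n = 358.9762
Round up: n = 359

Answer: n = 359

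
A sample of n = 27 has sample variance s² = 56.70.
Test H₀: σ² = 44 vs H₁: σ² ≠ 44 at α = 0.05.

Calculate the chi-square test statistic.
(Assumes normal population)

Answer: χ² = 33.5045, fail to reject H₀

Derivation:
df = n - 1 = 26
χ² = (n-1)s²/σ₀² = 26×56.70/44 = 33.5045
Critical values: χ²_{0.975,26} = 13.844, χ²_{0.025,26} = 41.923
Rejection region: χ² < 13.844 or χ² > 41.923
Decision: fail to reject H₀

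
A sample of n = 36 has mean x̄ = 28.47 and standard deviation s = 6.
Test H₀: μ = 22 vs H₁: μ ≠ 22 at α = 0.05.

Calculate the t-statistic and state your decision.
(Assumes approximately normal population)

df = n - 1 = 35
SE = s/√n = 6/√36 = 1.0000
t = (x̄ - μ₀)/SE = (28.47 - 22)/1.0000 = 6.4700
Critical value: t_{0.025,35} = ±2.030
p-value < 0.0001
Decision: reject H₀

Answer: t = 6.4700, reject H₀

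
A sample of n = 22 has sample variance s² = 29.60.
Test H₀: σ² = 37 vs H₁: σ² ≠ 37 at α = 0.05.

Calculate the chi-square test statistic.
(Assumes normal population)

Answer: χ² = 16.8000, fail to reject H₀

Derivation:
df = n - 1 = 21
χ² = (n-1)s²/σ₀² = 21×29.60/37 = 16.8000
Critical values: χ²_{0.975,21} = 10.283, χ²_{0.025,21} = 35.479
Rejection region: χ² < 10.283 or χ² > 35.479
Decision: fail to reject H₀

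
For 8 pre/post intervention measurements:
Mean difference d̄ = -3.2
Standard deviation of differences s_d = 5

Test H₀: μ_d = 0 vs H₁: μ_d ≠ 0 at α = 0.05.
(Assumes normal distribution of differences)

df = n - 1 = 7
SE = s_d/√n = 5/√8 = 1.7678
t = d̄/SE = -3.2/1.7678 = -1.8102
Critical value: t_{0.025,7} = ±2.365
p-value ≈ 0.1132
Decision: fail to reject H₀

Answer: t = -1.8102, fail to reject H₀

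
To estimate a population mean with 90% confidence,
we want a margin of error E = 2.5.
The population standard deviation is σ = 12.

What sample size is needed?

Answer: n = 63

Derivation:
z_0.05 = 1.645
n = (z×σ/E)² = (1.645×12/2.5)²
n = 62.3468
Round up: n = 63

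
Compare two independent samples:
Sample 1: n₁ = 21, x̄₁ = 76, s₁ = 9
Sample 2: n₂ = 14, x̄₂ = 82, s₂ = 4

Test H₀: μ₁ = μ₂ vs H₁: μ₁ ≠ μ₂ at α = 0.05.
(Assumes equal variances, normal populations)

Answer: t = -2.3364, reject H₀

Derivation:
Pooled variance: s²_p = [20×9² + 13×4²]/(33) = 55.3939
s_p = 7.4427
SE = s_p×√(1/n₁ + 1/n₂) = 7.4427×√(1/21 + 1/14) = 2.5680
t = (x̄₁ - x̄₂)/SE = (76 - 82)/2.5680 = -2.3364
df = 33, t-critical = ±2.035
Decision: reject H₀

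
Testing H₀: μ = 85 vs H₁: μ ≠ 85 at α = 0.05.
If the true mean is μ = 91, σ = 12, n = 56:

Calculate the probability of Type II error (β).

Answer: β ≈ 0.0374

Derivation:
SE = σ/√n = 12/√56 = 1.6036
Critical values: μ₀ ± z_0.025×SE = 85 ± 1.960×1.6036
Acceptance region: (81.8569, 88.1431)
Under H₁ (μ = 91): z_high = (88.1431 - 91)/1.6036 = -1.7816, z_low = (81.8569 - 91)/1.6036 = -5.7016
β = P(not reject | H₁) = Φ(-1.7816) - Φ(-5.7016) ≈ 0.0374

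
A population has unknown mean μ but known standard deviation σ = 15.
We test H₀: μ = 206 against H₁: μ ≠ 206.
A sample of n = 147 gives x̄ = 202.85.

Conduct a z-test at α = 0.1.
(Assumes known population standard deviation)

Standard error: SE = σ/√n = 15/√147 = 1.2372
z-statistic: z = (x̄ - μ₀)/SE = (202.85 - 206)/1.2372 = -2.5461
Critical value: ±1.645
p-value = 0.0109
Decision: reject H₀

Answer: z = -2.5461, reject H₀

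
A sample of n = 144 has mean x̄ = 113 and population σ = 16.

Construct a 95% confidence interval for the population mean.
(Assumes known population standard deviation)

Confidence level: 95%, α = 0.05
z_0.025 = 1.960
SE = σ/√n = 16/√144 = 1.3333
Margin of error = 1.960 × 1.3333 = 2.6133
CI: x̄ ± margin = 113 ± 2.6133
CI: (110.3867, 115.6133)

Answer: (110.3867, 115.6133)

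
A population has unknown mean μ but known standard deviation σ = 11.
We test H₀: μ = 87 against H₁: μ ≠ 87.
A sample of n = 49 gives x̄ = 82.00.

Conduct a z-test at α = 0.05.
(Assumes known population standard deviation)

Standard error: SE = σ/√n = 11/√49 = 1.5714
z-statistic: z = (x̄ - μ₀)/SE = (82.00 - 87)/1.5714 = -3.1819
Critical value: ±1.960
p-value = 0.0015
Decision: reject H₀

Answer: z = -3.1819, reject H₀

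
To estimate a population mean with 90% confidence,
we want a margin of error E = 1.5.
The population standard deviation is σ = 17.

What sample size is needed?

z_0.05 = 1.645
n = (z×σ/E)² = (1.645×17/1.5)²
n = 347.5739
Round up: n = 348

Answer: n = 348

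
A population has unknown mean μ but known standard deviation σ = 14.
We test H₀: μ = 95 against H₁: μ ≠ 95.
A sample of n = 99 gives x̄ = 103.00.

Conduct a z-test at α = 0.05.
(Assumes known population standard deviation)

Answer: z = 5.6855, reject H₀

Derivation:
Standard error: SE = σ/√n = 14/√99 = 1.4071
z-statistic: z = (x̄ - μ₀)/SE = (103.00 - 95)/1.4071 = 5.6855
Critical value: ±1.960
p-value < 0.0001
Decision: reject H₀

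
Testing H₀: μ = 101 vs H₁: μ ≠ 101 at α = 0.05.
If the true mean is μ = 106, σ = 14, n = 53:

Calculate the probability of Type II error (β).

Answer: β ≈ 0.2611

Derivation:
SE = σ/√n = 14/√53 = 1.9230
Critical values: μ₀ ± z_0.025×SE = 101 ± 1.960×1.9230
Acceptance region: (97.2309, 104.7691)
Under H₁ (μ = 106): z_high = (104.7691 - 106)/1.9230 = -0.6401, z_low = (97.2309 - 106)/1.9230 = -4.5601
β = P(not reject | H₁) = Φ(-0.6401) - Φ(-4.5601) ≈ 0.2611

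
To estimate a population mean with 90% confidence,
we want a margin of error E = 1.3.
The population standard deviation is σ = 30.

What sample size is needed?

z_0.05 = 1.645
n = (z×σ/E)² = (1.645×30/1.3)²
n = 1441.0784
Round up: n = 1442

Answer: n = 1442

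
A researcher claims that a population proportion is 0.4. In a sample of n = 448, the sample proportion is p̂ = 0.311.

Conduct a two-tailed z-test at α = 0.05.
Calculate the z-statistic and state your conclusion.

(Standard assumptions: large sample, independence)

H₀: p = 0.4, H₁: p ≠ 0.4
Standard error: SE = √(p₀(1-p₀)/n) = √(0.4×0.6/448) = 0.023146
z-statistic: z = (p̂ - p₀)/SE = (0.311 - 0.4)/0.023146 = -3.8452
Critical value: z_0.025 = ±1.960
p-value = 0.0001
Decision: reject H₀ at α = 0.05

Answer: z = -3.8452, reject H₀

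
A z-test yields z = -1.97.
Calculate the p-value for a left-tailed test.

For z = -1.97:
p = P(Z < -1.97) = Φ(-1.97) = 0.0244

Answer: p-value ≈ 0.0244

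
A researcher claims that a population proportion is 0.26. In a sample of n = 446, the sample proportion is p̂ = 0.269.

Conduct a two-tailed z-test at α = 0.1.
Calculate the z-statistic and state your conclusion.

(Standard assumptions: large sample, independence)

H₀: p = 0.26, H₁: p ≠ 0.26
Standard error: SE = √(p₀(1-p₀)/n) = √(0.26×0.74/446) = 0.020770
z-statistic: z = (p̂ - p₀)/SE = (0.269 - 0.26)/0.020770 = 0.4333
Critical value: z_0.05 = ±1.645
p-value = 0.6648
Decision: fail to reject H₀ at α = 0.1

Answer: z = 0.4333, fail to reject H₀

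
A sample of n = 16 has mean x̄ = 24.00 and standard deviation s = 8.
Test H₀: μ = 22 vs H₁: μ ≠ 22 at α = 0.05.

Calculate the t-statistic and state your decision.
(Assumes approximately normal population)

df = n - 1 = 15
SE = s/√n = 8/√16 = 2.0000
t = (x̄ - μ₀)/SE = (24.00 - 22)/2.0000 = 1.0000
Critical value: t_{0.025,15} = ±2.131
p-value ≈ 0.3332
Decision: fail to reject H₀

Answer: t = 1.0000, fail to reject H₀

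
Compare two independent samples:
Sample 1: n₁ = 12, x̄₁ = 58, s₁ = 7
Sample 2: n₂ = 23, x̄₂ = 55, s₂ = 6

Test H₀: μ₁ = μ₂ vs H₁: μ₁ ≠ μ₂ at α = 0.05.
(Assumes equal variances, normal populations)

Pooled variance: s²_p = [11×7² + 22×6²]/(33) = 40.3333
s_p = 6.3509
SE = s_p×√(1/n₁ + 1/n₂) = 6.3509×√(1/12 + 1/23) = 2.2616
t = (x̄₁ - x̄₂)/SE = (58 - 55)/2.2616 = 1.3265
df = 33, t-critical = ±2.035
Decision: fail to reject H₀

Answer: t = 1.3265, fail to reject H₀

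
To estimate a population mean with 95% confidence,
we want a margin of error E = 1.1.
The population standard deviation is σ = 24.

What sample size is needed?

Answer: n = 1829

Derivation:
z_0.025 = 1.960
n = (z×σ/E)² = (1.960×24/1.1)²
n = 1828.7286
Round up: n = 1829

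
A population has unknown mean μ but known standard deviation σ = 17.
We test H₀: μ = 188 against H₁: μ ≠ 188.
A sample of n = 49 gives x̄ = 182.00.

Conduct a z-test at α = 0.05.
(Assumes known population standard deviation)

Answer: z = -2.4706, reject H₀

Derivation:
Standard error: SE = σ/√n = 17/√49 = 2.4286
z-statistic: z = (x̄ - μ₀)/SE = (182.00 - 188)/2.4286 = -2.4706
Critical value: ±1.960
p-value = 0.0135
Decision: reject H₀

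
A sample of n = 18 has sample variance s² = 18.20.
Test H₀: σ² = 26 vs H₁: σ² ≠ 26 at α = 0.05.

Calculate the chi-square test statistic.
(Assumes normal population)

df = n - 1 = 17
χ² = (n-1)s²/σ₀² = 17×18.20/26 = 11.9000
Critical values: χ²_{0.975,17} = 7.564, χ²_{0.025,17} = 30.191
Rejection region: χ² < 7.564 or χ² > 30.191
Decision: fail to reject H₀

Answer: χ² = 11.9000, fail to reject H₀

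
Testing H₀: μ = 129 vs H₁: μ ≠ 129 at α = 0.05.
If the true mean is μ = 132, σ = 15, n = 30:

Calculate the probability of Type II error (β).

Answer: β ≈ 0.8052

Derivation:
SE = σ/√n = 15/√30 = 2.7386
Critical values: μ₀ ± z_0.025×SE = 129 ± 1.960×2.7386
Acceptance region: (123.6323, 134.3677)
Under H₁ (μ = 132): z_high = (134.3677 - 132)/2.7386 = 0.8646, z_low = (123.6323 - 132)/2.7386 = -3.0555
β = P(not reject | H₁) = Φ(0.8646) - Φ(-3.0555) ≈ 0.8052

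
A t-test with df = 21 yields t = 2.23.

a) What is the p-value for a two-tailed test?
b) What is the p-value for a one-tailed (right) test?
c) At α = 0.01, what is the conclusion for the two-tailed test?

Using t-distribution with df = 21:
a) Two-tailed: p = 2×P(T > 2.23) = 0.0368
b) One-tailed: p = P(T > 2.23) = 0.0184
c) 0.0368 ≥ 0.01, fail to reject H₀

Answer: a) 0.0368, b) 0.0184, c) fail to reject H₀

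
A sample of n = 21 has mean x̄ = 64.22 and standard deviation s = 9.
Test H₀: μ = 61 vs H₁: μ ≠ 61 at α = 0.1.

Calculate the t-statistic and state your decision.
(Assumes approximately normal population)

Answer: t = 1.6395, fail to reject H₀

Derivation:
df = n - 1 = 20
SE = s/√n = 9/√21 = 1.9640
t = (x̄ - μ₀)/SE = (64.22 - 61)/1.9640 = 1.6395
Critical value: t_{0.05,20} = ±1.725
p-value ≈ 0.1167
Decision: fail to reject H₀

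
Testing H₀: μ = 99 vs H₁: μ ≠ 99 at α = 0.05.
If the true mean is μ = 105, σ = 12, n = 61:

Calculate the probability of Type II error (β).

Answer: β ≈ 0.0259

Derivation:
SE = σ/√n = 12/√61 = 1.5364
Critical values: μ₀ ± z_0.025×SE = 99 ± 1.960×1.5364
Acceptance region: (95.9887, 102.0113)
Under H₁ (μ = 105): z_high = (102.0113 - 105)/1.5364 = -1.9453, z_low = (95.9887 - 105)/1.5364 = -5.8652
β = P(not reject | H₁) = Φ(-1.9453) - Φ(-5.8652) ≈ 0.0259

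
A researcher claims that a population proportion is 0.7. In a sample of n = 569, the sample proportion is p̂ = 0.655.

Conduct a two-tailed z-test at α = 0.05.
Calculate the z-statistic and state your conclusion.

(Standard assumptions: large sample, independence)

H₀: p = 0.7, H₁: p ≠ 0.7
Standard error: SE = √(p₀(1-p₀)/n) = √(0.7×0.3/569) = 0.019211
z-statistic: z = (p̂ - p₀)/SE = (0.655 - 0.7)/0.019211 = -2.3424
Critical value: z_0.025 = ±1.960
p-value = 0.0192
Decision: reject H₀ at α = 0.05

Answer: z = -2.3424, reject H₀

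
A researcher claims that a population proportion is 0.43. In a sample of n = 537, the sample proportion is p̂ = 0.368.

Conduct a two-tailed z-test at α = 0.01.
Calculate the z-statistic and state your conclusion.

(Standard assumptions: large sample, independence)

H₀: p = 0.43, H₁: p ≠ 0.43
Standard error: SE = √(p₀(1-p₀)/n) = √(0.43×0.57/537) = 0.021364
z-statistic: z = (p̂ - p₀)/SE = (0.368 - 0.43)/0.021364 = -2.9021
Critical value: z_0.005 = ±2.576
p-value = 0.0037
Decision: reject H₀ at α = 0.01

Answer: z = -2.9021, reject H₀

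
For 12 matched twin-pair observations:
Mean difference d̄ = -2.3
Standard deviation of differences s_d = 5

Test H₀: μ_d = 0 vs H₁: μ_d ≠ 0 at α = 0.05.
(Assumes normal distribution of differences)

df = n - 1 = 11
SE = s_d/√n = 5/√12 = 1.4434
t = d̄/SE = -2.3/1.4434 = -1.5935
Critical value: t_{0.025,11} = ±2.201
p-value ≈ 0.1394
Decision: fail to reject H₀

Answer: t = -1.5935, fail to reject H₀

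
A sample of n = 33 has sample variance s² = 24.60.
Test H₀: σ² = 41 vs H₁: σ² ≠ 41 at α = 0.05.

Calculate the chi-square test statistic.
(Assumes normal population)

Answer: χ² = 19.2000, fail to reject H₀

Derivation:
df = n - 1 = 32
χ² = (n-1)s²/σ₀² = 32×24.60/41 = 19.2000
Critical values: χ²_{0.975,32} = 18.291, χ²_{0.025,32} = 49.480
Rejection region: χ² < 18.291 or χ² > 49.480
Decision: fail to reject H₀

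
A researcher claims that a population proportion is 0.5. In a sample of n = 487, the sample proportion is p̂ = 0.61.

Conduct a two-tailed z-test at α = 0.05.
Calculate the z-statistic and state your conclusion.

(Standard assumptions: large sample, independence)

H₀: p = 0.5, H₁: p ≠ 0.5
Standard error: SE = √(p₀(1-p₀)/n) = √(0.5×0.5/487) = 0.022657
z-statistic: z = (p̂ - p₀)/SE = (0.61 - 0.5)/0.022657 = 4.8550
Critical value: z_0.025 = ±1.960
p-value < 0.0001
Decision: reject H₀ at α = 0.05

Answer: z = 4.8550, reject H₀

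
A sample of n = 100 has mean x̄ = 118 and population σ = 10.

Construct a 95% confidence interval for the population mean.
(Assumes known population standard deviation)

Confidence level: 95%, α = 0.05
z_0.025 = 1.960
SE = σ/√n = 10/√100 = 1.0000
Margin of error = 1.960 × 1.0000 = 1.9600
CI: x̄ ± margin = 118 ± 1.9600
CI: (116.0400, 119.9600)

Answer: (116.0400, 119.9600)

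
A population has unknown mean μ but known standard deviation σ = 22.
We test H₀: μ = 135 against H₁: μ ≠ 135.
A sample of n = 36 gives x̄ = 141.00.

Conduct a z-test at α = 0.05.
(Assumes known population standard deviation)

Standard error: SE = σ/√n = 22/√36 = 3.6667
z-statistic: z = (x̄ - μ₀)/SE = (141.00 - 135)/3.6667 = 1.6363
Critical value: ±1.960
p-value = 0.1018
Decision: fail to reject H₀

Answer: z = 1.6363, fail to reject H₀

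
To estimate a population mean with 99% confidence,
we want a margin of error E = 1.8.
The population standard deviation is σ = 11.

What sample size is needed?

z_0.005 = 2.576
n = (z×σ/E)² = (2.576×11/1.8)²
n = 247.8176
Round up: n = 248

Answer: n = 248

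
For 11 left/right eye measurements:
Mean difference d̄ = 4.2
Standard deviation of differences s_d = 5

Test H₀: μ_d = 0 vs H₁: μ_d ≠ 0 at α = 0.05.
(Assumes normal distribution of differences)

df = n - 1 = 10
SE = s_d/√n = 5/√11 = 1.5076
t = d̄/SE = 4.2/1.5076 = 2.7859
Critical value: t_{0.025,10} = ±2.228
p-value ≈ 0.0193
Decision: reject H₀

Answer: t = 2.7859, reject H₀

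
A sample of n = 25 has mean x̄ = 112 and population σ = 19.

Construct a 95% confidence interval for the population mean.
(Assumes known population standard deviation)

Confidence level: 95%, α = 0.05
z_0.025 = 1.960
SE = σ/√n = 19/√25 = 3.8000
Margin of error = 1.960 × 3.8000 = 7.4480
CI: x̄ ± margin = 112 ± 7.4480
CI: (104.5520, 119.4480)

Answer: (104.5520, 119.4480)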